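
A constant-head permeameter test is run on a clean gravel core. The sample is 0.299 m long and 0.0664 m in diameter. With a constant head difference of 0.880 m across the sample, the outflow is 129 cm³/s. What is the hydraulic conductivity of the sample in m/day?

Cross-sectional area A = π·(d/2)² = π × (0.0664/2)² = 0.003463 m².
Convert discharge: 129 cm³/s = 0.0001290 m³/s.
Darcy's law rearranged: K = Q·L / (A·Δh) = 0.0001290 × 0.299 / (0.003463 × 0.880) = 0.01266 m/s = 1094 m/day.

1090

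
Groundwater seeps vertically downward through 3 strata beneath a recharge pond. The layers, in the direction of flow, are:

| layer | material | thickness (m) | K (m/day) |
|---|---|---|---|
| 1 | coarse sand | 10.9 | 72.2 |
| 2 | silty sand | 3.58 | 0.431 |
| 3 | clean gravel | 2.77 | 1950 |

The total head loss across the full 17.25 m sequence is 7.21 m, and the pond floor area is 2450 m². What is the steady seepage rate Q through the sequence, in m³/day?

Flow is perpendicular to layering, so the layers act in series and the equivalent K is the thickness-weighted harmonic mean.
Total thickness L = 10.9 + 3.58 + 2.77 = 17.25 m.
Σ(b_i/K_i) = 10.9/72.2 + 3.58/0.431 + 2.77/1950 = 8.459 d.
K_eq = L / Σ(b_i/K_i) = 17.25 / 8.459 = 2.039 m/day.
Q = K_eq · A · (Δh/L) = 2.039 × 2450 × (7.21/17.25) = 2088 m³/day.

2090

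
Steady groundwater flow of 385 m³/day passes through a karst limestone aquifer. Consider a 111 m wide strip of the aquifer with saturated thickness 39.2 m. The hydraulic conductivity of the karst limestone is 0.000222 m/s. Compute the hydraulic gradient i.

Convert K: 0.000222 m/s × 86400 = 19.18 m/day.
Cross-sectional area A = 111 × 39.2 = 4351 m².
From Q = K·A·i, i = Q / (K·A) = 385 / (19.18 × 4351) = 0.004613.

0.00461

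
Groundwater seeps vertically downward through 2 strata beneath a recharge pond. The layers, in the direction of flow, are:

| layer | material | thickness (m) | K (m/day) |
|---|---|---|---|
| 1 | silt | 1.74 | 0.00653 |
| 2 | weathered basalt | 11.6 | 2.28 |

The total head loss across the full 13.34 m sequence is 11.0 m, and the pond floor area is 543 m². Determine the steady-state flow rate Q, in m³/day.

Flow is perpendicular to layering, so the layers act in series and the equivalent K is the thickness-weighted harmonic mean.
Total thickness L = 1.74 + 11.6 = 13.34 m.
Σ(b_i/K_i) = 1.74/0.00653 + 11.6/2.28 = 271.6 d.
K_eq = L / Σ(b_i/K_i) = 13.34 / 271.6 = 0.04913 m/day.
Q = K_eq · A · (Δh/L) = 0.04913 × 543 × (11.0/13.34) = 22.00 m³/day.

22.0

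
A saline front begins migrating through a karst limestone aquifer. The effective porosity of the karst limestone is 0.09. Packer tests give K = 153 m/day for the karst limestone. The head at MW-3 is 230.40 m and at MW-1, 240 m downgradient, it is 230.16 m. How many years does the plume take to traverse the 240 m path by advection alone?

Hydraulic gradient i = (230.40 − 230.16) / 240 = 0.24 / 240 = 0.001000.
Darcy flux q = K · i = 153.0 × 0.001000 = 0.1530 m/day.
Seepage velocity v = q / n_e = 0.1530 / 0.09 = 1.700 m/day.
Travel time t = L / v = 240 / 1.700 = 141.2 days = 0.3865 years.

0.387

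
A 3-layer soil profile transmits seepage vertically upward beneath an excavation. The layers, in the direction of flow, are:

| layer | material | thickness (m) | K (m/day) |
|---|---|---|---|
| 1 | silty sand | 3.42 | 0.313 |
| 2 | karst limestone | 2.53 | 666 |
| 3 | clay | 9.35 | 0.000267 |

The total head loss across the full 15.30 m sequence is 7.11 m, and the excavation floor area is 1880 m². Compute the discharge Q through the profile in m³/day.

0.382

Flow is perpendicular to layering, so the layers act in series and the equivalent K is the thickness-weighted harmonic mean.
Total thickness L = 3.42 + 2.53 + 9.35 = 15.30 m.
Σ(b_i/K_i) = 3.42/0.313 + 2.53/666 + 9.35/0.000267 = 35030 d.
K_eq = L / Σ(b_i/K_i) = 15.30 / 35030 = 0.0004368 m/day.
Q = K_eq · A · (Δh/L) = 0.0004368 × 1880 × (7.11/15.30) = 0.3816 m³/day.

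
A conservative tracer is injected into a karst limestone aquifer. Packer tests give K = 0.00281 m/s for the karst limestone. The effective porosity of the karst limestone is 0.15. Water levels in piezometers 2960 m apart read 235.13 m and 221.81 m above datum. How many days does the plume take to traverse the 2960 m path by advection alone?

Convert K: 0.00281 m/s × 86400 = 242.8 m/day.
Hydraulic gradient i = (235.13 − 221.81) / 2960 = 13.32 / 2960 = 0.004500.
Darcy flux q = K · i = 242.8 × 0.004500 = 1.093 m/day.
Seepage velocity v = q / n_e = 1.093 / 0.15 = 7.284 m/day.
Travel time t = L / v = 2960 / 7.284 = 406.4 days.

406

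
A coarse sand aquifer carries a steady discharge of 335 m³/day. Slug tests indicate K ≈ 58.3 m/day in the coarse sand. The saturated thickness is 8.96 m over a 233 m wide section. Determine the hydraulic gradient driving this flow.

0.00275

Cross-sectional area A = 233 × 8.96 = 2088 m².
From Q = K·A·i, i = Q / (K·A) = 335 / (58.30 × 2088) = 0.002752.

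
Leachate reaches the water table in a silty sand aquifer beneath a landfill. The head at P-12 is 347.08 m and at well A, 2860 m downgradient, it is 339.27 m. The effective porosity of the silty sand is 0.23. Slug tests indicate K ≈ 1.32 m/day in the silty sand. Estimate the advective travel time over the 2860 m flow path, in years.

500

Hydraulic gradient i = (347.08 − 339.27) / 2860 = 7.81 / 2860 = 0.002731.
Darcy flux q = K · i = 1.320 × 0.002731 = 0.003605 m/day.
Seepage velocity v = q / n_e = 0.003605 / 0.23 = 0.01567 m/day.
Travel time t = L / v = 2860 / 0.01567 = 1.825e+05 days = 499.6 years.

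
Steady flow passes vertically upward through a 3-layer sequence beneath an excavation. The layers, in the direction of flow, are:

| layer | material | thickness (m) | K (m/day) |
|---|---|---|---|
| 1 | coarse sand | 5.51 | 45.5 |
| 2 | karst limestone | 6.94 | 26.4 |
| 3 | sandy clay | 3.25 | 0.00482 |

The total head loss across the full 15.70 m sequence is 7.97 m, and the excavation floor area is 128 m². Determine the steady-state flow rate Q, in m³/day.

1.51

Flow is perpendicular to layering, so the layers act in series and the equivalent K is the thickness-weighted harmonic mean.
Total thickness L = 5.51 + 6.94 + 3.25 = 15.70 m.
Σ(b_i/K_i) = 5.51/45.5 + 6.94/26.4 + 3.25/0.00482 = 674.7 d.
K_eq = L / Σ(b_i/K_i) = 15.70 / 674.7 = 0.02327 m/day.
Q = K_eq · A · (Δh/L) = 0.02327 × 128 × (7.97/15.70) = 1.512 m³/day.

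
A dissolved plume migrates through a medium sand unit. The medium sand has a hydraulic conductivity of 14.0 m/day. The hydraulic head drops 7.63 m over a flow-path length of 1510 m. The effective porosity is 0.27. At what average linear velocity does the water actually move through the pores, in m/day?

0.262

Hydraulic gradient i = Δh / L = 7.63 / 1510 = 0.005053.
Darcy flux q = K · i = 14.00 × 0.005053 = 0.07074 m/day.
Seepage velocity v = q / n_e = 0.07074 / 0.27 = 0.2620 m/day.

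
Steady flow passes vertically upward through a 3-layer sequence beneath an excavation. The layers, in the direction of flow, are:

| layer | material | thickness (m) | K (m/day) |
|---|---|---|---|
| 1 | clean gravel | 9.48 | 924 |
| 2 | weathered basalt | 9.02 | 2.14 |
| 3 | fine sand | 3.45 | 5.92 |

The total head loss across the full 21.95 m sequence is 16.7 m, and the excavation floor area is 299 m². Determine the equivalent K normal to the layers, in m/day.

4.57

Flow is perpendicular to layering, so the layers act in series and the equivalent K is the thickness-weighted harmonic mean.
Total thickness L = 9.48 + 9.02 + 3.45 = 21.95 m.
Σ(b_i/K_i) = 9.48/924 + 9.02/2.14 + 3.45/5.92 = 4.808 d.
K_eq = L / Σ(b_i/K_i) = 21.95 / 4.808 = 4.565 m/day.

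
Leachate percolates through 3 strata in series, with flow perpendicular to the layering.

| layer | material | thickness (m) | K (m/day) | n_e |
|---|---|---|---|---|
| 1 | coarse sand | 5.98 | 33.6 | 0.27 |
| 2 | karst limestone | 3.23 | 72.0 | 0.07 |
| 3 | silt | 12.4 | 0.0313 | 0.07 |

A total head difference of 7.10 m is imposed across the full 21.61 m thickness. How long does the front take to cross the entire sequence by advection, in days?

151

With flow normal to the layers, continuity requires the same specific discharge q through every layer.
Σ(b_i/K_i) = 5.98/33.6 + 3.23/72.0 + 12.4/0.0313 = 396.4 d.
q = Δh / Σ(b_i/K_i) = 7.10 / 396.4 = 0.01791 m/day.
In each layer the seepage velocity is v_i = q/n_i, so the layer transit time is t_i = b_i·n_i / q:
  layer 1 (coarse sand): t_1 = 5.98 × 0.27 / 0.01791 = 90.14 d
  layer 2 (karst limestone): t_2 = 3.23 × 0.07 / 0.01791 = 12.62 d
  layer 3 (silt): t_3 = 12.4 × 0.07 / 0.01791 = 48.46 d
Total t = Σ t_i = 151.2 days.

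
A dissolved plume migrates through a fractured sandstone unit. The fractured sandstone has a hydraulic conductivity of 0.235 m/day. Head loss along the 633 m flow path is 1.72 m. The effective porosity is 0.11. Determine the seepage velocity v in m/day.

0.00580

Hydraulic gradient i = Δh / L = 1.72 / 633 = 0.002717.
Darcy flux q = K · i = 0.2350 × 0.002717 = 0.0006385 m/day.
Seepage velocity v = q / n_e = 0.0006385 / 0.11 = 0.005805 m/day.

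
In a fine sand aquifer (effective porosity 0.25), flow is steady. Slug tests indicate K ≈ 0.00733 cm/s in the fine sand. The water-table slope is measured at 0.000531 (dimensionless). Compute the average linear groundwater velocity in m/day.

0.0135

Convert K: 0.00733 cm/s × 864 = 6.333 m/day.
Hydraulic gradient i = 0.000531.
Darcy flux q = K · i = 6.333 × 0.0005310 = 0.003363 m/day.
Seepage velocity v = q / n_e = 0.003363 / 0.25 = 0.01345 m/day.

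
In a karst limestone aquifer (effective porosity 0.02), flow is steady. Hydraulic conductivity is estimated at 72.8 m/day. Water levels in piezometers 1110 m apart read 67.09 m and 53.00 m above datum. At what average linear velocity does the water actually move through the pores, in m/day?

Hydraulic gradient i = (67.09 − 53.00) / 1110 = 14.09 / 1110 = 0.01269.
Darcy flux q = K · i = 72.80 × 0.01269 = 0.9241 m/day.
Seepage velocity v = q / n_e = 0.9241 / 0.02 = 46.21 m/day.

46.2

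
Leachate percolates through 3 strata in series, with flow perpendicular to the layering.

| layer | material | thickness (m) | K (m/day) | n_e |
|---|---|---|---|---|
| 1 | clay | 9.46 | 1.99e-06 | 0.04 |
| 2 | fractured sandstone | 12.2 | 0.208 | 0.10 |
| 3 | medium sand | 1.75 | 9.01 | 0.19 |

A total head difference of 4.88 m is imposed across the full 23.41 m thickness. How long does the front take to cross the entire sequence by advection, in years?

With flow normal to the layers, continuity requires the same specific discharge q through every layer.
Σ(b_i/K_i) = 9.46/1.99e-06 + 12.2/0.208 + 1.75/9.01 = 4.754e+06 d.
q = Δh / Σ(b_i/K_i) = 4.88 / 4.754e+06 = 1.027e-06 m/day.
In each layer the seepage velocity is v_i = q/n_i, so the layer transit time is t_i = b_i·n_i / q:
  layer 1 (clay): t_1 = 9.46 × 0.04 / 1.027e-06 = 3.686e+05 d
  layer 2 (fractured sandstone): t_2 = 12.2 × 0.10 / 1.027e-06 = 1.188e+06 d
  layer 3 (medium sand): t_3 = 1.75 × 0.19 / 1.027e-06 = 3.239e+05 d
Total t = Σ t_i = 1.881e+06 days = 5150 years.

5150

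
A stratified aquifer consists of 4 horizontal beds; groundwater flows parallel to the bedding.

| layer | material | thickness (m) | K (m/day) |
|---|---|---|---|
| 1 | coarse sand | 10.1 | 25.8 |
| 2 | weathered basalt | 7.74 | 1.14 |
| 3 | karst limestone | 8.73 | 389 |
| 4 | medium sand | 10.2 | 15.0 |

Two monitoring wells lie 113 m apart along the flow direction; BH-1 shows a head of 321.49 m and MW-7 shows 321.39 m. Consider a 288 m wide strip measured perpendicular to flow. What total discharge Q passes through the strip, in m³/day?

973

Flow is parallel to layering, so each bed carries its own Darcy discharge and the transmissivities add.
Σ(K_i·b_i) = 25.8×10.1 + 1.14×7.74 + 389×8.73 + 15.0×10.2 = 3818 m²/day.
Hydraulic gradient i = (321.49 − 321.39) / 113 = 0.1 / 113 = 0.0008850.
Q = Σ(K_i·b_i) · W · i = 3818 × 288 × 0.0008850 = 973.2 m³/day.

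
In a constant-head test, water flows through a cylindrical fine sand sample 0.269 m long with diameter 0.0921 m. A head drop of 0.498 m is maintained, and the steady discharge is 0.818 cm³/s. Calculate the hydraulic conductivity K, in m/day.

5.73

Cross-sectional area A = π·(d/2)² = π × (0.0921/2)² = 0.006662 m².
Convert discharge: 0.818 cm³/s = 8.180e-07 m³/s.
Darcy's law rearranged: K = Q·L / (A·Δh) = 8.180e-07 × 0.269 / (0.006662 × 0.498) = 6.632e-05 m/s = 5.730 m/day.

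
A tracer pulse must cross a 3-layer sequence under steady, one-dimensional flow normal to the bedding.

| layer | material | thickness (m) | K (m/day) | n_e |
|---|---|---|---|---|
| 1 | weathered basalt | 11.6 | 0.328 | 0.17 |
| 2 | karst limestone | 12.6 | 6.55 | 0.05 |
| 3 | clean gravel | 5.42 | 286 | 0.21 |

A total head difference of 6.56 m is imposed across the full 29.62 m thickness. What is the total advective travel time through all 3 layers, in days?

21.3

With flow normal to the layers, continuity requires the same specific discharge q through every layer.
Σ(b_i/K_i) = 11.6/0.328 + 12.6/6.55 + 5.42/286 = 37.31 d.
q = Δh / Σ(b_i/K_i) = 6.56 / 37.31 = 0.1758 m/day.
In each layer the seepage velocity is v_i = q/n_i, so the layer transit time is t_i = b_i·n_i / q:
  layer 1 (weathered basalt): t_1 = 11.6 × 0.17 / 0.1758 = 11.22 d
  layer 2 (karst limestone): t_2 = 12.6 × 0.05 / 0.1758 = 3.583 d
  layer 3 (clean gravel): t_3 = 5.42 × 0.21 / 0.1758 = 6.473 d
Total t = Σ t_i = 21.27 days.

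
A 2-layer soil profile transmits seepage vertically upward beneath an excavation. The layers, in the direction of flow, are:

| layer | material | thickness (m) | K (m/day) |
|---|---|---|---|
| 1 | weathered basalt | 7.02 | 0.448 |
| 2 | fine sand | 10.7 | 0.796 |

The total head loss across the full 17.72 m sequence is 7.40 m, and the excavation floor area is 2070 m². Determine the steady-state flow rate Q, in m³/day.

Flow is perpendicular to layering, so the layers act in series and the equivalent K is the thickness-weighted harmonic mean.
Total thickness L = 7.02 + 10.7 = 17.72 m.
Σ(b_i/K_i) = 7.02/0.448 + 10.7/0.796 = 29.11 d.
K_eq = L / Σ(b_i/K_i) = 17.72 / 29.11 = 0.6087 m/day.
Q = K_eq · A · (Δh/L) = 0.6087 × 2070 × (7.40/17.72) = 526.2 m³/day.

526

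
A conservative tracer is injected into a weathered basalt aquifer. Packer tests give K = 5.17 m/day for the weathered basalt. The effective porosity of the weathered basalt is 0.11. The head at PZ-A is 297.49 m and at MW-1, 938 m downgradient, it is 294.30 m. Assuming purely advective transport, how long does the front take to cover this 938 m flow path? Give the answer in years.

Hydraulic gradient i = (297.49 − 294.30) / 938 = 3.19 / 938 = 0.003401.
Darcy flux q = K · i = 5.170 × 0.003401 = 0.01758 m/day.
Seepage velocity v = q / n_e = 0.01758 / 0.11 = 0.1598 m/day.
Travel time t = L / v = 938 / 0.1598 = 5868 days = 16.07 years.

16.1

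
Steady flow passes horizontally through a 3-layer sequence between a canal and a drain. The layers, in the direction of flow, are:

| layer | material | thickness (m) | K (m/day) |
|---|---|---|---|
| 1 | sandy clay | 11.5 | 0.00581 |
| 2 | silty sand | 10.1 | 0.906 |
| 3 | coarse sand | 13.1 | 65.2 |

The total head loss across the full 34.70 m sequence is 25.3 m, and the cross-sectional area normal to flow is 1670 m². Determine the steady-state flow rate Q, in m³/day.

Flow is perpendicular to layering, so the layers act in series and the equivalent K is the thickness-weighted harmonic mean.
Total thickness L = 11.5 + 10.1 + 13.1 = 34.70 m.
Σ(b_i/K_i) = 11.5/0.00581 + 10.1/0.906 + 13.1/65.2 = 1991 d.
K_eq = L / Σ(b_i/K_i) = 34.70 / 1991 = 0.01743 m/day.
Q = K_eq · A · (Δh/L) = 0.01743 × 1670 × (25.3/34.70) = 21.22 m³/day.

21.2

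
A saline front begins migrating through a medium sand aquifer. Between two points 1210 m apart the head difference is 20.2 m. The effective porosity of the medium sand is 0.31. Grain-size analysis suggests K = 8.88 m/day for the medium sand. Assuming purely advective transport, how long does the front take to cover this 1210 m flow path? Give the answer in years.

6.93

Hydraulic gradient i = Δh / L = 20.2 / 1210 = 0.01669.
Darcy flux q = K · i = 8.880 × 0.01669 = 0.1482 m/day.
Seepage velocity v = q / n_e = 0.1482 / 0.31 = 0.4782 m/day.
Travel time t = L / v = 1210 / 0.4782 = 2530 days = 6.928 years.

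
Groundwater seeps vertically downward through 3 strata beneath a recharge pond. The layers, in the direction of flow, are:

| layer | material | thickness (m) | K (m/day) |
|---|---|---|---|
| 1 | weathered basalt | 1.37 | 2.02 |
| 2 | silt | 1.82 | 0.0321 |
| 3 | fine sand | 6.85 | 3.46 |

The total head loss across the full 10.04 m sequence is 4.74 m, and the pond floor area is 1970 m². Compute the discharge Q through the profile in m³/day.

Flow is perpendicular to layering, so the layers act in series and the equivalent K is the thickness-weighted harmonic mean.
Total thickness L = 1.37 + 1.82 + 6.85 = 10.04 m.
Σ(b_i/K_i) = 1.37/2.02 + 1.82/0.0321 + 6.85/3.46 = 59.36 d.
K_eq = L / Σ(b_i/K_i) = 10.04 / 59.36 = 0.1691 m/day.
Q = K_eq · A · (Δh/L) = 0.1691 × 1970 × (4.74/10.04) = 157.3 m³/day.

157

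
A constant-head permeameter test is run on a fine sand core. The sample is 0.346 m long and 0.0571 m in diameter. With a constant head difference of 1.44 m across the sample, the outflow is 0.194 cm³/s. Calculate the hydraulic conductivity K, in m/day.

1.57

Cross-sectional area A = π·(d/2)² = π × (0.0571/2)² = 0.002561 m².
Convert discharge: 0.194 cm³/s = 1.940e-07 m³/s.
Darcy's law rearranged: K = Q·L / (A·Δh) = 1.940e-07 × 0.346 / (0.002561 × 1.44) = 1.820e-05 m/s = 1.573 m/day.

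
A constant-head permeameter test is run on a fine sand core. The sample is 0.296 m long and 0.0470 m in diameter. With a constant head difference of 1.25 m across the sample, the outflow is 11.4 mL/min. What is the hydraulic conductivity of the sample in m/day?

2.24

Cross-sectional area A = π·(d/2)² = π × (0.0470/2)² = 0.001735 m².
Convert discharge: 11.4 mL/min = 1.900e-07 m³/s.
Darcy's law rearranged: K = Q·L / (A·Δh) = 1.900e-07 × 0.296 / (0.001735 × 1.25) = 2.593e-05 m/s = 2.241 m/day.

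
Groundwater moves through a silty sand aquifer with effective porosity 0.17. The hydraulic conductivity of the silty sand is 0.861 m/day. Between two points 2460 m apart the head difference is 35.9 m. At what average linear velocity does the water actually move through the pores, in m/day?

Hydraulic gradient i = Δh / L = 35.9 / 2460 = 0.01459.
Darcy flux q = K · i = 0.8610 × 0.01459 = 0.01256 m/day.
Seepage velocity v = q / n_e = 0.01256 / 0.17 = 0.07391 m/day.

0.0739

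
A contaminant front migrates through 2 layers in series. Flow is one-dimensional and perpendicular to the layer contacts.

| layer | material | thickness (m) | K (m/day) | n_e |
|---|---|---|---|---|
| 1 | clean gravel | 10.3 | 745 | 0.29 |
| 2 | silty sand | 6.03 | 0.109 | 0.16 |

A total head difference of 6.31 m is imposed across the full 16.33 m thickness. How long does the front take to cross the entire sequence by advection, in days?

34.7

With flow normal to the layers, continuity requires the same specific discharge q through every layer.
Σ(b_i/K_i) = 10.3/745 + 6.03/0.109 = 55.33 d.
q = Δh / Σ(b_i/K_i) = 6.31 / 55.33 = 0.1140 m/day.
In each layer the seepage velocity is v_i = q/n_i, so the layer transit time is t_i = b_i·n_i / q:
  layer 1 (clean gravel): t_1 = 10.3 × 0.29 / 0.1140 = 26.19 d
  layer 2 (silty sand): t_2 = 6.03 × 0.16 / 0.1140 = 8.461 d
Total t = Σ t_i = 34.65 days.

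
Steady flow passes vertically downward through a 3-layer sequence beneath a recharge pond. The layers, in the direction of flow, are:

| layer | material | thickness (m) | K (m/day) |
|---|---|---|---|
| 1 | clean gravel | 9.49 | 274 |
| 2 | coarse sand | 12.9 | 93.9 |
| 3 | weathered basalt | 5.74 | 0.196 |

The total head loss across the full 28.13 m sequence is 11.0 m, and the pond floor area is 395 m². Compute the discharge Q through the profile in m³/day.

147

Flow is perpendicular to layering, so the layers act in series and the equivalent K is the thickness-weighted harmonic mean.
Total thickness L = 9.49 + 12.9 + 5.74 = 28.13 m.
Σ(b_i/K_i) = 9.49/274 + 12.9/93.9 + 5.74/0.196 = 29.46 d.
K_eq = L / Σ(b_i/K_i) = 28.13 / 29.46 = 0.9549 m/day.
Q = K_eq · A · (Δh/L) = 0.9549 × 395 × (11.0/28.13) = 147.5 m³/day.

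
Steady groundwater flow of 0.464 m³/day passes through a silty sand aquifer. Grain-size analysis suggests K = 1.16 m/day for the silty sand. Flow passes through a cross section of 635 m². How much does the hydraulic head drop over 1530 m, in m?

From Q = K·A·i, i = Q / (K·A) = 0.464 / (1.160 × 635.0) = 0.0006299.
Head loss Δh = i · L = 0.0006299 × 1530 = 0.9638 m.

0.964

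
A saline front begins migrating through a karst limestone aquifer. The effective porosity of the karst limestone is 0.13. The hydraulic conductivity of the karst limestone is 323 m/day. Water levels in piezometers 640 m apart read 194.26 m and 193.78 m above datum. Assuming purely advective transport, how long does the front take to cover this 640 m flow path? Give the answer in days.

Hydraulic gradient i = (194.26 − 193.78) / 640 = 0.48 / 640 = 0.0007500.
Darcy flux q = K · i = 323.0 × 0.0007500 = 0.2422 m/day.
Seepage velocity v = q / n_e = 0.2422 / 0.13 = 1.863 m/day.
Travel time t = L / v = 640 / 1.863 = 343.4 days.

343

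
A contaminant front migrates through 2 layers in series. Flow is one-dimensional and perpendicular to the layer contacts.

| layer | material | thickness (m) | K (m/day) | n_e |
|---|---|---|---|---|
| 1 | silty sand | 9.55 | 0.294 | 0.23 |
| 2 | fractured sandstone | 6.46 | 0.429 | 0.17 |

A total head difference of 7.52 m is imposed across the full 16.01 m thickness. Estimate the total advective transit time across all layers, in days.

20.8

With flow normal to the layers, continuity requires the same specific discharge q through every layer.
Σ(b_i/K_i) = 9.55/0.294 + 6.46/0.429 = 47.54 d.
q = Δh / Σ(b_i/K_i) = 7.52 / 47.54 = 0.1582 m/day.
In each layer the seepage velocity is v_i = q/n_i, so the layer transit time is t_i = b_i·n_i / q:
  layer 1 (silty sand): t_1 = 9.55 × 0.23 / 0.1582 = 13.89 d
  layer 2 (fractured sandstone): t_2 = 6.46 × 0.17 / 0.1582 = 6.943 d
Total t = Σ t_i = 20.83 days.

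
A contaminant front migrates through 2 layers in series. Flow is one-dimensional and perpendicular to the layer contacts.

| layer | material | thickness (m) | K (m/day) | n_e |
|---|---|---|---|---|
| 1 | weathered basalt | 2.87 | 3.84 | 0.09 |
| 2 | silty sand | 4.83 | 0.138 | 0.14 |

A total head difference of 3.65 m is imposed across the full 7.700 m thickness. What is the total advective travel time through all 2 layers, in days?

9.15

With flow normal to the layers, continuity requires the same specific discharge q through every layer.
Σ(b_i/K_i) = 2.87/3.84 + 4.83/0.138 = 35.75 d.
q = Δh / Σ(b_i/K_i) = 3.65 / 35.75 = 0.1021 m/day.
In each layer the seepage velocity is v_i = q/n_i, so the layer transit time is t_i = b_i·n_i / q:
  layer 1 (weathered basalt): t_1 = 2.87 × 0.09 / 0.1021 = 2.530 d
  layer 2 (silty sand): t_2 = 4.83 × 0.14 / 0.1021 = 6.623 d
Total t = Σ t_i = 9.152 days.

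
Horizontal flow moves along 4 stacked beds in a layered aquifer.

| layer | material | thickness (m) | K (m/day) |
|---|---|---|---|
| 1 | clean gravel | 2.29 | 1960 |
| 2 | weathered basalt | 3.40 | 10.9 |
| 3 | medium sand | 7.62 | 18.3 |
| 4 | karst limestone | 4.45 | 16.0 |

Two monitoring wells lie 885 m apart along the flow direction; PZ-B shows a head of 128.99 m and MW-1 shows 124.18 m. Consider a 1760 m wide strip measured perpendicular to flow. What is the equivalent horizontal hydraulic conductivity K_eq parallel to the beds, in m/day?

267

Flow is parallel to layering, so each bed carries its own Darcy discharge and the transmissivities add.
Σ(K_i·b_i) = 1960×2.29 + 10.9×3.40 + 18.3×7.62 + 16.0×4.45 = 4736 m²/day.
Total thickness b = 17.76 m, so K_eq = Σ(K_i·b_i)/b = 266.7 m/day.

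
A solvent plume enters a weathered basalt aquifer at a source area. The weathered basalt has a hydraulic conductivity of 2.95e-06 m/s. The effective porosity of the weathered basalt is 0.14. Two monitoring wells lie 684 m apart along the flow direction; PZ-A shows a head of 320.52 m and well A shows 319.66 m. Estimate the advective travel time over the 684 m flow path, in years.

Convert K: 2.95e-06 m/s × 86400 = 0.2549 m/day.
Hydraulic gradient i = (320.52 − 319.66) / 684 = 0.86 / 684 = 0.001257.
Darcy flux q = K · i = 0.2549 × 0.001257 = 0.0003205 m/day.
Seepage velocity v = q / n_e = 0.0003205 / 0.14 = 0.002289 m/day.
Travel time t = L / v = 684 / 0.002289 = 2.988e+05 days = 818.1 years.

818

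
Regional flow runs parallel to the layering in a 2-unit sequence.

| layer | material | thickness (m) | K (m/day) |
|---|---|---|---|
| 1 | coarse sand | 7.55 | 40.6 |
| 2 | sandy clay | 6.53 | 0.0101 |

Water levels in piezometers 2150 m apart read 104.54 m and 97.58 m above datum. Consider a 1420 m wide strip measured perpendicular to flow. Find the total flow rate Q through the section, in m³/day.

Flow is parallel to layering, so each bed carries its own Darcy discharge and the transmissivities add.
Σ(K_i·b_i) = 40.6×7.55 + 0.0101×6.53 = 306.6 m²/day.
Hydraulic gradient i = (104.54 − 97.58) / 2150 = 6.96 / 2150 = 0.003237.
Q = Σ(K_i·b_i) · W · i = 306.6 × 1420 × 0.003237 = 1409 m³/day.

1410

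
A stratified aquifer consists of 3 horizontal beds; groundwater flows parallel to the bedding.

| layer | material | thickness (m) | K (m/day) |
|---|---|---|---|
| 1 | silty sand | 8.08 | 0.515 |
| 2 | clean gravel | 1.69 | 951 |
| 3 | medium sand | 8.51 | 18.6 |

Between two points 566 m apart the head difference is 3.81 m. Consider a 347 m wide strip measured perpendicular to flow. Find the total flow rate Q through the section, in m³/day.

4130

Flow is parallel to layering, so each bed carries its own Darcy discharge and the transmissivities add.
Σ(K_i·b_i) = 0.515×8.08 + 951×1.69 + 18.6×8.51 = 1770 m²/day.
Hydraulic gradient i = Δh / L = 3.81 / 566 = 0.006731.
Q = Σ(K_i·b_i) · W · i = 1770 × 347 × 0.006731 = 4134 m³/day.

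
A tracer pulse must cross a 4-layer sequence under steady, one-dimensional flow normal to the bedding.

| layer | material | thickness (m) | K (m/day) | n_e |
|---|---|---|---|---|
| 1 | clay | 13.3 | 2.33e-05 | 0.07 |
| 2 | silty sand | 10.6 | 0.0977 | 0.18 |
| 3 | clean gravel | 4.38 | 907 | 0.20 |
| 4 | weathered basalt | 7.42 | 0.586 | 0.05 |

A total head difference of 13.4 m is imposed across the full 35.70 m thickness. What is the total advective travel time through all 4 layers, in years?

With flow normal to the layers, continuity requires the same specific discharge q through every layer.
Σ(b_i/K_i) = 13.3/2.33e-05 + 10.6/0.0977 + 4.38/907 + 7.42/0.586 = 5.709e+05 d.
q = Δh / Σ(b_i/K_i) = 13.4 / 5.709e+05 = 2.347e-05 m/day.
In each layer the seepage velocity is v_i = q/n_i, so the layer transit time is t_i = b_i·n_i / q:
  layer 1 (clay): t_1 = 13.3 × 0.07 / 2.347e-05 = 39667 d
  layer 2 (silty sand): t_2 = 10.6 × 0.18 / 2.347e-05 = 81295 d
  layer 3 (clean gravel): t_3 = 4.38 × 0.20 / 2.347e-05 = 37324 d
  layer 4 (weathered basalt): t_4 = 7.42 × 0.05 / 2.347e-05 = 15807 d
Total t = Σ t_i = 1.741e+05 days = 476.6 years.

477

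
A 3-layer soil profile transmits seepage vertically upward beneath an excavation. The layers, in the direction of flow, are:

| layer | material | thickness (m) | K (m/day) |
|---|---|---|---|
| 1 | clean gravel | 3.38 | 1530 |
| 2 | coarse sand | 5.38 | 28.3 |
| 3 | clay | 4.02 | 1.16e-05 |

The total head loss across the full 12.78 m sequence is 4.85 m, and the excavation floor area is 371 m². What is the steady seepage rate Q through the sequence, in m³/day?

0.00519

Flow is perpendicular to layering, so the layers act in series and the equivalent K is the thickness-weighted harmonic mean.
Total thickness L = 3.38 + 5.38 + 4.02 = 12.78 m.
Σ(b_i/K_i) = 3.38/1530 + 5.38/28.3 + 4.02/1.16e-05 = 3.466e+05 d.
K_eq = L / Σ(b_i/K_i) = 12.78 / 3.466e+05 = 3.688e-05 m/day.
Q = K_eq · A · (Δh/L) = 3.688e-05 × 371 × (4.85/12.78) = 0.005192 m³/day.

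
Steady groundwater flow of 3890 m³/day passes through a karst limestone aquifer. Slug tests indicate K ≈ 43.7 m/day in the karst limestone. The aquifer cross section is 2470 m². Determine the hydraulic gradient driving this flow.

0.0360

From Q = K·A·i, i = Q / (K·A) = 3890 / (43.70 × 2470) = 0.03604.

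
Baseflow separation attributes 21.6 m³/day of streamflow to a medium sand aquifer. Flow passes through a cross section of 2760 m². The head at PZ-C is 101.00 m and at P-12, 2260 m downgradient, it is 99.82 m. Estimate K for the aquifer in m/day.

Hydraulic gradient i = (101.00 − 99.82) / 2260 = 1.18 / 2260 = 0.0005221.
From Q = K·A·i, K = Q / (A·i) = 21.6 / (2760 × 0.0005221) = 14.99 m/day.

15.0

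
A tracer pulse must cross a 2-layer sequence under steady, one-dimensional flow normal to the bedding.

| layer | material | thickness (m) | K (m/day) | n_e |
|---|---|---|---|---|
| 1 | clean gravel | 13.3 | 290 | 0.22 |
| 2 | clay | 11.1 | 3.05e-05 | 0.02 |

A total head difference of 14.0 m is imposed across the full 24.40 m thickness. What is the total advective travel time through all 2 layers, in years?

With flow normal to the layers, continuity requires the same specific discharge q through every layer.
Σ(b_i/K_i) = 13.3/290 + 11.1/3.05e-05 = 3.639e+05 d.
q = Δh / Σ(b_i/K_i) = 14.0 / 3.639e+05 = 3.847e-05 m/day.
In each layer the seepage velocity is v_i = q/n_i, so the layer transit time is t_i = b_i·n_i / q:
  layer 1 (clean gravel): t_1 = 13.3 × 0.22 / 3.847e-05 = 76062 d
  layer 2 (clay): t_2 = 11.1 × 0.02 / 3.847e-05 = 5771 d
Total t = Σ t_i = 81833 days = 224.0 years.

224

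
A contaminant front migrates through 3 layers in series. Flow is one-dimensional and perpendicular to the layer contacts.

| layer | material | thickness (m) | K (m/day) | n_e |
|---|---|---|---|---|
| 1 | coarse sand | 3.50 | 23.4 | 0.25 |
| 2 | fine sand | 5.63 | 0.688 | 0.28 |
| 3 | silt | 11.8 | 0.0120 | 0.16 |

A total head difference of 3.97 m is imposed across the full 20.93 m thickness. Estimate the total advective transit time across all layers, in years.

2.97

With flow normal to the layers, continuity requires the same specific discharge q through every layer.
Σ(b_i/K_i) = 3.50/23.4 + 5.63/0.688 + 11.8/0.0120 = 991.7 d.
q = Δh / Σ(b_i/K_i) = 3.97 / 991.7 = 0.004003 m/day.
In each layer the seepage velocity is v_i = q/n_i, so the layer transit time is t_i = b_i·n_i / q:
  layer 1 (coarse sand): t_1 = 3.50 × 0.25 / 0.004003 = 218.6 d
  layer 2 (fine sand): t_2 = 5.63 × 0.28 / 0.004003 = 393.8 d
  layer 3 (silt): t_3 = 11.8 × 0.16 / 0.004003 = 471.6 d
Total t = Σ t_i = 1084 days = 2.968 years.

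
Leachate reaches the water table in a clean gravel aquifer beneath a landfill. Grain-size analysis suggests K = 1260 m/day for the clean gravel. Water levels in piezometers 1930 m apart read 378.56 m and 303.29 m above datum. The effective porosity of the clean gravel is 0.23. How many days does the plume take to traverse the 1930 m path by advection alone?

9.03

Hydraulic gradient i = (378.56 − 303.29) / 1930 = 75.27 / 1930 = 0.03900.
Darcy flux q = K · i = 1260 × 0.03900 = 49.14 m/day.
Seepage velocity v = q / n_e = 49.14 / 0.23 = 213.7 m/day.
Travel time t = L / v = 1930 / 213.7 = 9.033 days.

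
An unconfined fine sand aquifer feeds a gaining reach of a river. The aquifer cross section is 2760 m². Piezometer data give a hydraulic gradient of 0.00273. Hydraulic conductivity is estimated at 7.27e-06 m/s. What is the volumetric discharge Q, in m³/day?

Convert K: 7.27e-06 m/s × 86400 = 0.6281 m/day.
Hydraulic gradient i = 0.00273.
Darcy's law: Q = K · A · i = 0.6281 × 2760 × 0.002730 = 4.733 m³/day.

4.73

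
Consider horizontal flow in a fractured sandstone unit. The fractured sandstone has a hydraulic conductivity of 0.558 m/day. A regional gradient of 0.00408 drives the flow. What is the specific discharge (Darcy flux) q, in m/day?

0.00228

Hydraulic gradient i = 0.00408.
Specific discharge q = K · i = 0.5580 × 0.004080 = 0.002277 m/day.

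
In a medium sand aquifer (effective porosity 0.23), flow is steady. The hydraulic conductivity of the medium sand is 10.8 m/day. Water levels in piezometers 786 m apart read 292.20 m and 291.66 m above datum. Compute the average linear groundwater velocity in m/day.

Hydraulic gradient i = (292.20 − 291.66) / 786 = 0.54 / 786 = 0.0006870.
Darcy flux q = K · i = 10.80 × 0.0006870 = 0.007420 m/day.
Seepage velocity v = q / n_e = 0.007420 / 0.23 = 0.03226 m/day.

0.0323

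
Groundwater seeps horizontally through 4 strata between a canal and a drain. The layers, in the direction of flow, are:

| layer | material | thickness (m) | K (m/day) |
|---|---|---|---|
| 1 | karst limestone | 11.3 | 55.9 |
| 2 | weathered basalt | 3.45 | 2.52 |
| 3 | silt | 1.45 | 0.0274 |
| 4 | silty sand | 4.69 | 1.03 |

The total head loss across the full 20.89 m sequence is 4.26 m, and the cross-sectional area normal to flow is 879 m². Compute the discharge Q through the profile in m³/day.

Flow is perpendicular to layering, so the layers act in series and the equivalent K is the thickness-weighted harmonic mean.
Total thickness L = 11.3 + 3.45 + 1.45 + 4.69 = 20.89 m.
Σ(b_i/K_i) = 11.3/55.9 + 3.45/2.52 + 1.45/0.0274 + 4.69/1.03 = 59.04 d.
K_eq = L / Σ(b_i/K_i) = 20.89 / 59.04 = 0.3538 m/day.
Q = K_eq · A · (Δh/L) = 0.3538 × 879 × (4.26/20.89) = 63.42 m³/day.

63.4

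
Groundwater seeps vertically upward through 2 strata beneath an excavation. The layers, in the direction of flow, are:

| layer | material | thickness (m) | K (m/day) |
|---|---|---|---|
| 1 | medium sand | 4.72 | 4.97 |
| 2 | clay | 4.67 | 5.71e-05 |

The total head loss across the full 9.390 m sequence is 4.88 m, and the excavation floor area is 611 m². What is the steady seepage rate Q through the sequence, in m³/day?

0.0365

Flow is perpendicular to layering, so the layers act in series and the equivalent K is the thickness-weighted harmonic mean.
Total thickness L = 4.72 + 4.67 = 9.390 m.
Σ(b_i/K_i) = 4.72/4.97 + 4.67/5.71e-05 = 81787 d.
K_eq = L / Σ(b_i/K_i) = 9.390 / 81787 = 0.0001148 m/day.
Q = K_eq · A · (Δh/L) = 0.0001148 × 611 × (4.88/9.390) = 0.03646 m³/day.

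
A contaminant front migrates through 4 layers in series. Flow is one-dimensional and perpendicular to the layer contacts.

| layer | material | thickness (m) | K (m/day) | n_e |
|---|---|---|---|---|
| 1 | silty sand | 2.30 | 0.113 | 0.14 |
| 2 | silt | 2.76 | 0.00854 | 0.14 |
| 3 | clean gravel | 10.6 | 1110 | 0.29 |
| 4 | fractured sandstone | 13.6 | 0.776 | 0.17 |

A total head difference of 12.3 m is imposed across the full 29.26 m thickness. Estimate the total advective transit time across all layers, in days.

179

With flow normal to the layers, continuity requires the same specific discharge q through every layer.
Σ(b_i/K_i) = 2.30/0.113 + 2.76/0.00854 + 10.6/1110 + 13.6/0.776 = 361.1 d.
q = Δh / Σ(b_i/K_i) = 12.3 / 361.1 = 0.03407 m/day.
In each layer the seepage velocity is v_i = q/n_i, so the layer transit time is t_i = b_i·n_i / q:
  layer 1 (silty sand): t_1 = 2.30 × 0.14 / 0.03407 = 9.453 d
  layer 2 (silt): t_2 = 2.76 × 0.14 / 0.03407 = 11.34 d
  layer 3 (clean gravel): t_3 = 10.6 × 0.29 / 0.03407 = 90.24 d
  layer 4 (fractured sandstone): t_4 = 13.6 × 0.17 / 0.03407 = 67.87 d
Total t = Σ t_i = 178.9 days.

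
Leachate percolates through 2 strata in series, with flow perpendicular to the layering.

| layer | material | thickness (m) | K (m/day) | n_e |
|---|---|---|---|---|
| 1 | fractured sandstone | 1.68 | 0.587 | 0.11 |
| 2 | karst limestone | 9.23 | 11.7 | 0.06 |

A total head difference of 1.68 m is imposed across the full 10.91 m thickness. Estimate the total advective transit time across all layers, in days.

1.61

With flow normal to the layers, continuity requires the same specific discharge q through every layer.
Σ(b_i/K_i) = 1.68/0.587 + 9.23/11.7 = 3.651 d.
q = Δh / Σ(b_i/K_i) = 1.68 / 3.651 = 0.4602 m/day.
In each layer the seepage velocity is v_i = q/n_i, so the layer transit time is t_i = b_i·n_i / q:
  layer 1 (fractured sandstone): t_1 = 1.68 × 0.11 / 0.4602 = 0.4016 d
  layer 2 (karst limestone): t_2 = 9.23 × 0.06 / 0.4602 = 1.203 d
Total t = Σ t_i = 1.605 days.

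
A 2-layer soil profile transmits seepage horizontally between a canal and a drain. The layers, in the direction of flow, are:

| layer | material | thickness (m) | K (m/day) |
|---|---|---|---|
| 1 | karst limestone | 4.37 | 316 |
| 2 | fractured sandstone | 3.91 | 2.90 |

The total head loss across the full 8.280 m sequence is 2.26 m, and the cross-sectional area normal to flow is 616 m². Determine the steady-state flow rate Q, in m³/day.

Flow is perpendicular to layering, so the layers act in series and the equivalent K is the thickness-weighted harmonic mean.
Total thickness L = 4.37 + 3.91 = 8.280 m.
Σ(b_i/K_i) = 4.37/316 + 3.91/2.90 = 1.362 d.
K_eq = L / Σ(b_i/K_i) = 8.280 / 1.362 = 6.079 m/day.
Q = K_eq · A · (Δh/L) = 6.079 × 616 × (2.26/8.280) = 1022 m³/day.

1020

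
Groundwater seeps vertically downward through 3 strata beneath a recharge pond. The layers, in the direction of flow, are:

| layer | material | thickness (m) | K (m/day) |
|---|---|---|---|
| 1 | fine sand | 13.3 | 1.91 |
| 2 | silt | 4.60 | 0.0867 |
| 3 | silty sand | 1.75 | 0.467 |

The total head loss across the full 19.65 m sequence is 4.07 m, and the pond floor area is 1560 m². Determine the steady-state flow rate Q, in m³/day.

99.6

Flow is perpendicular to layering, so the layers act in series and the equivalent K is the thickness-weighted harmonic mean.
Total thickness L = 13.3 + 4.60 + 1.75 = 19.65 m.
Σ(b_i/K_i) = 13.3/1.91 + 4.60/0.0867 + 1.75/0.467 = 63.77 d.
K_eq = L / Σ(b_i/K_i) = 19.65 / 63.77 = 0.3082 m/day.
Q = K_eq · A · (Δh/L) = 0.3082 × 1560 × (4.07/19.65) = 99.57 m³/day.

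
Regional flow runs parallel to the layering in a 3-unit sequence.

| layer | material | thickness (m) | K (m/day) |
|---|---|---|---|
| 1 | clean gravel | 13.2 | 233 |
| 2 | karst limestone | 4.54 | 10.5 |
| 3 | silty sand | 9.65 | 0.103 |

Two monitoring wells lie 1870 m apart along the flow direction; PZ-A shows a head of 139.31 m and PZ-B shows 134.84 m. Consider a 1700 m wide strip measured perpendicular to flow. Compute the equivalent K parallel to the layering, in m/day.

114

Flow is parallel to layering, so each bed carries its own Darcy discharge and the transmissivities add.
Σ(K_i·b_i) = 233×13.2 + 10.5×4.54 + 0.103×9.65 = 3124 m²/day.
Total thickness b = 27.39 m, so K_eq = Σ(K_i·b_i)/b = 114.1 m/day.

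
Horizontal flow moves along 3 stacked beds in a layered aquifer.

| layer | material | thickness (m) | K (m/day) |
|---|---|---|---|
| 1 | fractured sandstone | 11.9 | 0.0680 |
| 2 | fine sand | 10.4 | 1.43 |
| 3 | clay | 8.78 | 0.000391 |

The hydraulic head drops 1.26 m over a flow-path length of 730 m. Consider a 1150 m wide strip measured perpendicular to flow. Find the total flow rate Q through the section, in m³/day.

Flow is parallel to layering, so each bed carries its own Darcy discharge and the transmissivities add.
Σ(K_i·b_i) = 0.0680×11.9 + 1.43×10.4 + 0.000391×8.78 = 15.68 m²/day.
Hydraulic gradient i = Δh / L = 1.26 / 730 = 0.001726.
Q = Σ(K_i·b_i) · W · i = 15.68 × 1150 × 0.001726 = 31.13 m³/day.

31.1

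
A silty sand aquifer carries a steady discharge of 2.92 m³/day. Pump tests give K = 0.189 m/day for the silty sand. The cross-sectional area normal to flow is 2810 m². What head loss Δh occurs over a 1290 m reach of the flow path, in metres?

7.09

From Q = K·A·i, i = Q / (K·A) = 2.92 / (0.1890 × 2810) = 0.005498.
Head loss Δh = i · L = 0.005498 × 1290 = 7.093 m.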